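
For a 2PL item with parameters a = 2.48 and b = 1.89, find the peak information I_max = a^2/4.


For 2PL, max info at theta = b = 1.89
I_max = a^2 / 4 = 2.48^2 / 4
= 6.1504 / 4
I_max = 1.5376

1.5376


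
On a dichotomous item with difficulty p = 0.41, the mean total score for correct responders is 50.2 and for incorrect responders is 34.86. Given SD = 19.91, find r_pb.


q = 1 - p = 0.59
rpb = ((M1 - M0) / SD) * sqrt(p * q)
rpb = ((50.2 - 34.86) / 19.91) * sqrt(0.41 * 0.59)
rpb = 0.3789

0.3789


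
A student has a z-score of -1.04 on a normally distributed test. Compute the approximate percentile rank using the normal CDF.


CDF(z) = 0.5 * (1 + erf(z/sqrt(2)))
erf(-0.7354) = -0.7017
CDF = 0.1492
Percentile rank = 0.1492 * 100 = 14.92

14.92


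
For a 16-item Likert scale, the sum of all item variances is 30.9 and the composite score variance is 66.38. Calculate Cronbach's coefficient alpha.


alpha = (k/(k-1)) * (1 - sum(si^2)/s_total^2)
= (16/15) * (1 - 30.9/66.38)
alpha = 0.5701

0.5701


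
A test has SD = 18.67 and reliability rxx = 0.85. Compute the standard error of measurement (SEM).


SEM = SD * sqrt(1 - rxx)
SEM = 18.67 * sqrt(1 - 0.85)
SEM = 18.67 * sqrt(0.15) = 18.67 * 0.387298
SEM = 7.2309

7.2309


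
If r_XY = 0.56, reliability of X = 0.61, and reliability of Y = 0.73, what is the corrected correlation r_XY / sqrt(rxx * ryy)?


r_corrected = rxy / sqrt(rxx * ryy)
= 0.56 / sqrt(0.61 * 0.73)
= 0.56 / sqrt(0.4453)
= 0.56 / 0.667308
r_corrected = 0.8392

0.8392


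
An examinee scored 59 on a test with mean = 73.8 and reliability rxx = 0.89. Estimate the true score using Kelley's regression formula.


T_est = rxx * X + (1 - rxx) * mean
T_est = 0.89 * 59 + 0.11 * 73.8
T_est = 52.51 + 8.118
T_est = 60.628

60.628


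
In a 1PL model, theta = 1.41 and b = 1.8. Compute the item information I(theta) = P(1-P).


P = 1/(1+exp(-(1.41-1.8))) = 0.4037
I = P*(1-P) = 0.4037 * 0.5963
I = 0.2407

0.2407


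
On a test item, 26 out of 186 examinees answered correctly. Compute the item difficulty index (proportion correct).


Item difficulty p = number correct / total examinees
p = 26 / 186
p = 0.1398

0.1398


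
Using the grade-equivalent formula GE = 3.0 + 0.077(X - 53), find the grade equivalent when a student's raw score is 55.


raw - median = 55 - 53 = 2
slope * diff = 0.077 * 2 = 0.154
GE = 3.0 + 0.154
GE = 3.154

3.154


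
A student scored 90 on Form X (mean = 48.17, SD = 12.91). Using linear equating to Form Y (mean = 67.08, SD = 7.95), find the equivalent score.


slope = SD_Y / SD_X = 7.95 / 12.91 ~ 0.6158
intercept = mean_Y - slope * mean_X = 67.08 - (7.95 / 12.91) * 48.17 ~ 37.4168
Y = slope * X + intercept. To avoid rounding drift from the rounded slope/intercept, evaluate the equivalent form Y = mean_Y + SD_Y * (X - mean_X) / SD_X at full precision:
Y = 67.08 + 7.95 * (90 - 48.17) / 12.91
Y = 67.08 + 7.95 * 41.83 / 12.91
Y = 67.08 + 332.5485 / 12.91
Y = 67.08 + 25.759
Y = 92.839

92.839


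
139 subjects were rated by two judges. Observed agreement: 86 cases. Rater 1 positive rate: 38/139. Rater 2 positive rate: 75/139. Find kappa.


P_o = 86/139 = 0.618705
P_e = (38*75 + 101*64) / 19321 = 0.482066
kappa = (P_o - P_e) / (1 - P_e)
kappa = (0.618705 - 0.482066) / (1 - 0.482066)
kappa = 0.2638

0.2638


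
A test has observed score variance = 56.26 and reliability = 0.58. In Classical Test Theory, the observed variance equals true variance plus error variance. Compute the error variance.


var_true = rxx * var_obs = 0.58 * 56.26 = 32.6308
var_error = var_obs - var_true
var_error = 56.26 - 32.6308
var_error = 23.6292

23.6292


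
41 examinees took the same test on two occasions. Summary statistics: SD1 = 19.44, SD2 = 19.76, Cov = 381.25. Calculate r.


r = cov(X,Y) / (SD_X * SD_Y)
r = 381.25 / (19.44 * 19.76)
r = 381.25 / 384.1344
r = 0.9925

0.9925


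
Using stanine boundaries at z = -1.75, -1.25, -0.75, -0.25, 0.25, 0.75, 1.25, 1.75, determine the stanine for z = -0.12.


Stanine boundaries: [-1.75, -1.25, -0.75, -0.25, 0.25, 0.75, 1.25, 1.75]
z = -0.12
Check each boundary:
  z >= -1.75 -> could be stanine 2
  z >= -1.25 -> could be stanine 3
  z >= -0.75 -> could be stanine 4
  z >= -0.25 -> could be stanine 5
  z < 0.25
  z < 0.75
  z < 1.25
  z < 1.75
Highest qualifying boundary gives stanine = 5

5


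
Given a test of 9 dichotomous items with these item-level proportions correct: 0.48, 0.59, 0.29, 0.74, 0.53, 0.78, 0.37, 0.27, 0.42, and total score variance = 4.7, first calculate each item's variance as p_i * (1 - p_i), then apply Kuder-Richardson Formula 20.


For each item, compute p_i * q_i:
  Item 1: 0.48 * 0.52 = 0.2496
  Item 2: 0.59 * 0.41 = 0.2419
  Item 3: 0.29 * 0.71 = 0.2059
  Item 4: 0.74 * 0.26 = 0.1924
  Item 5: 0.53 * 0.47 = 0.2491
  Item 6: 0.78 * 0.22 = 0.1716
  Item 7: 0.37 * 0.63 = 0.2331
  Item 8: 0.27 * 0.73 = 0.1971
  Item 9: 0.42 * 0.58 = 0.2436
Sum(p_i * q_i) = 0.2496 + 0.2419 + 0.2059 + 0.1924 + 0.2491 + 0.1716 + 0.2331 + 0.1971 + 0.2436 = 1.9843
KR-20 = (k/(k-1)) * (1 - Sum(p_i*q_i) / Var_total)
= (9/8) * (1 - 1.9843/4.7)
= 1.125 * 0.5778
KR-20 = 0.65

0.65


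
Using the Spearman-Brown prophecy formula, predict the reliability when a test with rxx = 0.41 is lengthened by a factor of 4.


r_new = (n * rxx) / (1 + (n-1) * rxx)
r_new = (4 * 0.41) / (1 + 3 * 0.41)
r_new = 1.64 / 2.23
r_new = 0.7354

0.7354


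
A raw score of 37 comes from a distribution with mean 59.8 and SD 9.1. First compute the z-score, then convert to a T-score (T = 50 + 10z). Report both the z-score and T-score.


z = (X - mean) / SD = (37 - 59.8) / 9.1
z = -22.8 / 9.1
z = -2.5055
T-score = T = 50 + 10z
Carry z at full precision (z = -22.8 / 9.1) into the conversion:
T-score = 50 + 10 * (-22.8 / 9.1) = 50 + -228 / 9.1
T-score = 50 + -25.0549
T-score = 24.9451

24.9451


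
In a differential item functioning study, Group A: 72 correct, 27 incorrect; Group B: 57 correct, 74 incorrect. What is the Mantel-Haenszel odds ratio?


Odds_A = 72/27 = 2.6667
Odds_B = 57/74 = 0.7703
OR = Odds_A / Odds_B = 2.6667 / 0.7703
Exactly, OR = (72 * 74) / (27 * 57) = 5328 / 1539
OR = 3.462

3.462


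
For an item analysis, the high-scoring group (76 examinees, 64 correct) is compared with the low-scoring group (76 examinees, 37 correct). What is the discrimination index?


p_upper = 64/76 = 0.8421
p_lower = 37/76 = 0.4868
D = 0.8421 - 0.4868 = 0.3553

0.3553


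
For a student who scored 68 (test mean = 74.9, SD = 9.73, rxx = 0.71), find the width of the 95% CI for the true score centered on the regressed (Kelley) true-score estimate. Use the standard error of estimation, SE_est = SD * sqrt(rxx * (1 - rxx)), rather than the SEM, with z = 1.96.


True score estimate = 0.71*68 + 0.29*74.9 = 70.001
SE_est = SD * sqrt(rxx * (1 - rxx)) = 9.73 * sqrt(0.71 * 0.29) = 9.73 * sqrt(0.2059) = 4.415105
CI = T_est +/- z * SE_est, so width = 2 * z * SE_est = 2 * 1.96 * 4.415105
Width = 17.3072

17.3072


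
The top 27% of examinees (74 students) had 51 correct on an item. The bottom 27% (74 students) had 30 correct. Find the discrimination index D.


p_upper = 51/74 = 0.6892
p_lower = 30/74 = 0.4054
D = 0.6892 - 0.4054 = 0.2838

0.2838


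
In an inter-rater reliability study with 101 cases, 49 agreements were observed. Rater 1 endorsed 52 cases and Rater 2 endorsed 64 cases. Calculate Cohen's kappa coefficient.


P_o = 49/101 = 0.485149
P_e = (52*64 + 49*37) / 10201 = 0.50397
kappa = (P_o - P_e) / (1 - P_e)
kappa = (0.485149 - 0.50397) / (1 - 0.50397)
kappa = -0.0379

-0.0379


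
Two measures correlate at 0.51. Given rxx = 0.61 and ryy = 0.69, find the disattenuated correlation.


r_corrected = rxy / sqrt(rxx * ryy)
= 0.51 / sqrt(0.61 * 0.69)
= 0.51 / sqrt(0.4209)
= 0.51 / 0.648768
r_corrected = 0.7861

0.7861


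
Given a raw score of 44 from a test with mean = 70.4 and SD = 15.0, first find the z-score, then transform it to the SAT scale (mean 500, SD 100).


z = (X - mean) / SD = (44 - 70.4) / 15.0
z = -26.4 / 15.0
z = -1.76
SAT-scale = SAT = 500 + 100z
Carry z at full precision (z = -26.4 / 15.0) into the conversion:
SAT-scale = 500 + 100 * (-26.4 / 15.0) = 500 + -2640 / 15.0
SAT-scale = 500 + -176.0
SAT-scale = 324.0

324.0


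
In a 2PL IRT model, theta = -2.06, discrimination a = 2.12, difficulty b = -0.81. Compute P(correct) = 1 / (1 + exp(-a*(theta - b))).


a*(theta - b) = 2.12 * (-2.06 - -0.81) = -2.65
exp(--2.65) = 14.154
P = 1 / (1 + 14.154)
P = 0.066

0.066


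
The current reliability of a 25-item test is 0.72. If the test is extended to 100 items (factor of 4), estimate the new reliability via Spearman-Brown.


r_new = (n * rxx) / (1 + (n-1) * rxx)
r_new = (4 * 0.72) / (1 + 3 * 0.72)
r_new = 2.88 / 3.16
r_new = 0.9114

0.9114


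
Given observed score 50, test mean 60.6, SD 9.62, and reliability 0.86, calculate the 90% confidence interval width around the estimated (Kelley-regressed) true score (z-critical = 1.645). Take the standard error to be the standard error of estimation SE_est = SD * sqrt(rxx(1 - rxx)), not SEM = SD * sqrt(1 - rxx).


True score estimate = 0.86*50 + 0.14*60.6 = 51.484
SE_est = SD * sqrt(rxx * (1 - rxx)) = 9.62 * sqrt(0.86 * 0.14) = 9.62 * sqrt(0.1204) = 3.338015
CI = T_est +/- z * SE_est, so width = 2 * z * SE_est = 2 * 1.645 * 3.338015
Width = 10.9821

10.9821


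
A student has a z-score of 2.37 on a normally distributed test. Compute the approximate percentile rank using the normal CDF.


CDF(z) = 0.5 * (1 + erf(z/sqrt(2)))
erf(1.6758) = 0.9822
CDF = 0.9911
Percentile rank = 0.9911 * 100 = 99.11

99.11


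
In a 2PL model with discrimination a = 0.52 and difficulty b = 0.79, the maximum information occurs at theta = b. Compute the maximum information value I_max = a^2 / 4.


For 2PL, max info at theta = b = 0.79
I_max = a^2 / 4 = 0.52^2 / 4
= 0.2704 / 4
I_max = 0.0676

0.0676


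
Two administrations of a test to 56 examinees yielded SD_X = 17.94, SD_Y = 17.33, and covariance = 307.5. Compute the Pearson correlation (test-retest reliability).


r = cov(X,Y) / (SD_X * SD_Y)
r = 307.5 / (17.94 * 17.33)
r = 307.5 / 310.9002
r = 0.9891

0.9891


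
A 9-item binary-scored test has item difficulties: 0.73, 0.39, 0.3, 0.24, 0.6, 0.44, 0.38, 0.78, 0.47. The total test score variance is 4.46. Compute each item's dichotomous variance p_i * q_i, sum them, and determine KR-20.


For each item, compute p_i * q_i:
  Item 1: 0.73 * 0.27 = 0.1971
  Item 2: 0.39 * 0.61 = 0.2379
  Item 3: 0.3 * 0.7 = 0.21
  Item 4: 0.24 * 0.76 = 0.1824
  Item 5: 0.6 * 0.4 = 0.24
  Item 6: 0.44 * 0.56 = 0.2464
  Item 7: 0.38 * 0.62 = 0.2356
  Item 8: 0.78 * 0.22 = 0.1716
  Item 9: 0.47 * 0.53 = 0.2491
Sum(p_i * q_i) = 0.1971 + 0.2379 + 0.21 + 0.1824 + 0.24 + 0.2464 + 0.2356 + 0.1716 + 0.2491 = 1.9701
KR-20 = (k/(k-1)) * (1 - Sum(p_i*q_i) / Var_total)
= (9/8) * (1 - 1.9701/4.46)
= 1.125 * 0.5583
KR-20 = 0.6281

0.6281


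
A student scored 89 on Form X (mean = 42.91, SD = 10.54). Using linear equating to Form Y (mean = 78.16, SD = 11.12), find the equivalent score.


slope = SD_Y / SD_X = 11.12 / 10.54 ~ 1.055
intercept = mean_Y - slope * mean_X = 78.16 - (11.12 / 10.54) * 42.91 ~ 32.8887
Y = slope * X + intercept. To avoid rounding drift from the rounded slope/intercept, evaluate the equivalent form Y = mean_Y + SD_Y * (X - mean_X) / SD_X at full precision:
Y = 78.16 + 11.12 * (89 - 42.91) / 10.54
Y = 78.16 + 11.12 * 46.09 / 10.54
Y = 78.16 + 512.5208 / 10.54
Y = 78.16 + 48.6263
Y = 126.7863

126.7863


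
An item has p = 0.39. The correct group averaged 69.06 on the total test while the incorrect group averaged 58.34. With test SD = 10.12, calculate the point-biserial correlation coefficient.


q = 1 - p = 0.61
rpb = ((M1 - M0) / SD) * sqrt(p * q)
rpb = ((69.06 - 58.34) / 10.12) * sqrt(0.39 * 0.61)
rpb = 0.5167

0.5167


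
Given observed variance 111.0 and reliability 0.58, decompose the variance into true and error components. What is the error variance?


var_true = rxx * var_obs = 0.58 * 111.0 = 64.38
var_error = var_obs - var_true
var_error = 111.0 - 64.38
var_error = 46.62

46.62


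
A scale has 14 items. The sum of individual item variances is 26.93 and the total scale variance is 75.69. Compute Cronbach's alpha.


alpha = (k/(k-1)) * (1 - sum(si^2)/s_total^2)
= (14/13) * (1 - 26.93/75.69)
alpha = 0.6938

0.6938


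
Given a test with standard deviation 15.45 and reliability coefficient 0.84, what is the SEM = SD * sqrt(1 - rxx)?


SEM = SD * sqrt(1 - rxx)
SEM = 15.45 * sqrt(1 - 0.84)
SEM = 15.45 * sqrt(0.16) = 15.45 * 0.4
SEM = 6.18

6.18


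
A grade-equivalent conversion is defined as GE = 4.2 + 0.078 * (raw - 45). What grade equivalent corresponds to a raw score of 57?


raw - median = 57 - 45 = 12
slope * diff = 0.078 * 12 = 0.936
GE = 4.2 + 0.936
GE = 5.136

5.136


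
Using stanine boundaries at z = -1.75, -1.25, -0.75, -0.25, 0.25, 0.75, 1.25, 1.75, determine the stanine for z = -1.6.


Stanine boundaries: [-1.75, -1.25, -0.75, -0.25, 0.25, 0.75, 1.25, 1.75]
z = -1.6
Check each boundary:
  z >= -1.75 -> could be stanine 2
  z < -1.25
  z < -0.75
  z < -0.25
  z < 0.25
  z < 0.75
  z < 1.25
  z < 1.75
Highest qualifying boundary gives stanine = 2

2


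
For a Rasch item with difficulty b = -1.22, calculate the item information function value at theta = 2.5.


P = 1/(1+exp(-(2.5--1.22))) = 0.9763
I = P*(1-P) = 0.9763 * 0.0237
I = 0.0231

0.0231


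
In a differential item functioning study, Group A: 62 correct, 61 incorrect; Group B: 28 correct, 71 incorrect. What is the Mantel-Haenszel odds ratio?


Odds_A = 62/61 = 1.0164
Odds_B = 28/71 = 0.3944
OR = Odds_A / Odds_B = 1.0164 / 0.3944
Exactly, OR = (62 * 71) / (61 * 28) = 4402 / 1708
OR = 2.5773

2.5773


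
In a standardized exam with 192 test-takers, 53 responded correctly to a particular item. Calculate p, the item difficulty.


Item difficulty p = number correct / total examinees
p = 53 / 192
p = 0.276

0.276


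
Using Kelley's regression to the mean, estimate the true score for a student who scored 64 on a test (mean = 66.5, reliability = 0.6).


T_est = rxx * X + (1 - rxx) * mean
T_est = 0.6 * 64 + 0.4 * 66.5
T_est = 38.4 + 26.6
T_est = 65.0

65.0


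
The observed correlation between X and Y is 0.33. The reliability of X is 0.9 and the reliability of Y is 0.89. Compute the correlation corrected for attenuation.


r_corrected = rxy / sqrt(rxx * ryy)
= 0.33 / sqrt(0.9 * 0.89)
= 0.33 / sqrt(0.801)
= 0.33 / 0.894986
r_corrected = 0.3687

0.3687


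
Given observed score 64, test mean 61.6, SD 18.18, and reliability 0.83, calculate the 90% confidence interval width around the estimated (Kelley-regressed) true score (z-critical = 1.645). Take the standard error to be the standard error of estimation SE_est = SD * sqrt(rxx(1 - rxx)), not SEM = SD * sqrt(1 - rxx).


True score estimate = 0.83*64 + 0.17*61.6 = 63.592
SE_est = SD * sqrt(rxx * (1 - rxx)) = 18.18 * sqrt(0.83 * 0.17) = 18.18 * sqrt(0.1411) = 6.829004
CI = T_est +/- z * SE_est, so width = 2 * z * SE_est = 2 * 1.645 * 6.829004
Width = 22.4674

22.4674


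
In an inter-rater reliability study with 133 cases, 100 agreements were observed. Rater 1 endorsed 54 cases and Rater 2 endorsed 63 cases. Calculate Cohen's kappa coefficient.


P_o = 100/133 = 0.75188
P_e = (54*63 + 79*70) / 17689 = 0.504947
kappa = (P_o - P_e) / (1 - P_e)
kappa = (0.75188 - 0.504947) / (1 - 0.504947)
kappa = 0.4988

0.4988


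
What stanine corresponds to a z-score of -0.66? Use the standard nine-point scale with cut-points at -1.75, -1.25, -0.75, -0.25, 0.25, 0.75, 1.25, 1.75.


Stanine boundaries: [-1.75, -1.25, -0.75, -0.25, 0.25, 0.75, 1.25, 1.75]
z = -0.66
Check each boundary:
  z >= -1.75 -> could be stanine 2
  z >= -1.25 -> could be stanine 3
  z >= -0.75 -> could be stanine 4
  z < -0.25
  z < 0.25
  z < 0.75
  z < 1.25
  z < 1.75
Highest qualifying boundary gives stanine = 4

4


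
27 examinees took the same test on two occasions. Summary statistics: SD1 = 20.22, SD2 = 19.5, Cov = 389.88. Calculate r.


r = cov(X,Y) / (SD_X * SD_Y)
r = 389.88 / (20.22 * 19.5)
r = 389.88 / 394.29
r = 0.9888

0.9888


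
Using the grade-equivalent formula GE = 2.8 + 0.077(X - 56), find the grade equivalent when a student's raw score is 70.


raw - median = 70 - 56 = 14
slope * diff = 0.077 * 14 = 1.078
GE = 2.8 + 1.078
GE = 3.878

3.878


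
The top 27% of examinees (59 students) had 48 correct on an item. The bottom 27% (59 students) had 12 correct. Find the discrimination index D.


p_upper = 48/59 = 0.8136
p_lower = 12/59 = 0.2034
D = 0.8136 - 0.2034 = 0.6102

0.6102


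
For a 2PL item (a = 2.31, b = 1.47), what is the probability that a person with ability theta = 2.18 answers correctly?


a*(theta - b) = 2.31 * (2.18 - 1.47) = 1.6401
exp(-1.6401) = 0.194
P = 1 / (1 + 0.194)
P = 0.8375

0.8375


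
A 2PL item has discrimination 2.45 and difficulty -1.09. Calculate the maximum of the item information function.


For 2PL, max info at theta = b = -1.09
I_max = a^2 / 4 = 2.45^2 / 4
= 6.0025 / 4
I_max = 1.5006

1.5006


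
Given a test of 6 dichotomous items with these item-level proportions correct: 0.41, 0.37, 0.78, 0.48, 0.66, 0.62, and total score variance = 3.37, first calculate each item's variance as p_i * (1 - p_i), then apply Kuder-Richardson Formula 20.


For each item, compute p_i * q_i:
  Item 1: 0.41 * 0.59 = 0.2419
  Item 2: 0.37 * 0.63 = 0.2331
  Item 3: 0.78 * 0.22 = 0.1716
  Item 4: 0.48 * 0.52 = 0.2496
  Item 5: 0.66 * 0.34 = 0.2244
  Item 6: 0.62 * 0.38 = 0.2356
Sum(p_i * q_i) = 0.2419 + 0.2331 + 0.1716 + 0.2496 + 0.2244 + 0.2356 = 1.3562
KR-20 = (k/(k-1)) * (1 - Sum(p_i*q_i) / Var_total)
= (6/5) * (1 - 1.3562/3.37)
= 1.2 * 0.5976
KR-20 = 0.7171

0.7171


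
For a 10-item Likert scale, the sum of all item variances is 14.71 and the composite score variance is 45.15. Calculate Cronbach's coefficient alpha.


alpha = (k/(k-1)) * (1 - sum(si^2)/s_total^2)
= (10/9) * (1 - 14.71/45.15)
alpha = 0.7491

0.7491


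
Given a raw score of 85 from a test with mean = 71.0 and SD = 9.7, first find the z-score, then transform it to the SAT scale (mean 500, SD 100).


z = (X - mean) / SD = (85 - 71.0) / 9.7
z = 14.0 / 9.7
z = 1.4433
SAT-scale = SAT = 500 + 100z
Carry z at full precision (z = 14.0 / 9.7) into the conversion:
SAT-scale = 500 + 100 * (14.0 / 9.7) = 500 + 1400 / 9.7
SAT-scale = 500 + 144.3299
SAT-scale = 644.3299

644.3299


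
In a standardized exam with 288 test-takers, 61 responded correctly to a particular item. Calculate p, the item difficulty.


Item difficulty p = number correct / total examinees
p = 61 / 288
p = 0.2118

0.2118


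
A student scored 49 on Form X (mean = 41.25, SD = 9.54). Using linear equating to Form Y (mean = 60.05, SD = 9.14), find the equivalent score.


slope = SD_Y / SD_X = 9.14 / 9.54 ~ 0.9581
intercept = mean_Y - slope * mean_X = 60.05 - (9.14 / 9.54) * 41.25 ~ 20.5296
Y = slope * X + intercept. To avoid rounding drift from the rounded slope/intercept, evaluate the equivalent form Y = mean_Y + SD_Y * (X - mean_X) / SD_X at full precision:
Y = 60.05 + 9.14 * (49 - 41.25) / 9.54
Y = 60.05 + 9.14 * 7.75 / 9.54
Y = 60.05 + 70.835 / 9.54
Y = 60.05 + 7.4251
Y = 67.4751

67.4751


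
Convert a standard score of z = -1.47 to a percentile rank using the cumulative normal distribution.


CDF(z) = 0.5 * (1 + erf(z/sqrt(2)))
erf(-1.0394) = -0.8584
CDF = 0.0708
Percentile rank = 0.0708 * 100 = 7.08

7.08


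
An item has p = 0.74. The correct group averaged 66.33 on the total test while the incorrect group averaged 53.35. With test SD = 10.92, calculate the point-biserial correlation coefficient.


q = 1 - p = 0.26
rpb = ((M1 - M0) / SD) * sqrt(p * q)
rpb = ((66.33 - 53.35) / 10.92) * sqrt(0.74 * 0.26)
rpb = 0.5214

0.5214


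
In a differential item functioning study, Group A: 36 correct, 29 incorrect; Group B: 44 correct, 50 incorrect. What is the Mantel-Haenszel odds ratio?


Odds_A = 36/29 = 1.2414
Odds_B = 44/50 = 0.88
OR = Odds_A / Odds_B = 1.2414 / 0.88
Exactly, OR = (36 * 50) / (29 * 44) = 1800 / 1276
OR = 1.4107

1.4107


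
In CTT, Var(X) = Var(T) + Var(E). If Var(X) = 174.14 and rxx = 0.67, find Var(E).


var_true = rxx * var_obs = 0.67 * 174.14 = 116.6738
var_error = var_obs - var_true
var_error = 174.14 - 116.6738
var_error = 57.4662

57.4662


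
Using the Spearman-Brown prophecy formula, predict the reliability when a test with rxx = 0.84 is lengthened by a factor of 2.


r_new = (n * rxx) / (1 + (n-1) * rxx)
r_new = (2 * 0.84) / (1 + 1 * 0.84)
r_new = 1.68 / 1.84
r_new = 0.913

0.913


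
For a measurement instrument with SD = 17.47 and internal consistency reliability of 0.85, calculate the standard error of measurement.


SEM = SD * sqrt(1 - rxx)
SEM = 17.47 * sqrt(1 - 0.85)
SEM = 17.47 * sqrt(0.15) = 17.47 * 0.387298
SEM = 6.7661

6.7661


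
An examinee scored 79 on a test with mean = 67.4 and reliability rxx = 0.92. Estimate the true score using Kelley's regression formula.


T_est = rxx * X + (1 - rxx) * mean
T_est = 0.92 * 79 + 0.08 * 67.4
T_est = 72.68 + 5.392
T_est = 78.072

78.072


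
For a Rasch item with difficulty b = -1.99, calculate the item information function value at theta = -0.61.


P = 1/(1+exp(-(-0.61--1.99))) = 0.799
I = P*(1-P) = 0.799 * 0.201
I = 0.1606

0.1606


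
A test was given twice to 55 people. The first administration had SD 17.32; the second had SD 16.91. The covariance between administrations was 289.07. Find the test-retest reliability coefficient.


r = cov(X,Y) / (SD_X * SD_Y)
r = 289.07 / (17.32 * 16.91)
r = 289.07 / 292.8812
r = 0.987

0.987


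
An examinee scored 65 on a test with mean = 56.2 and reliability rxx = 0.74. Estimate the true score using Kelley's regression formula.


T_est = rxx * X + (1 - rxx) * mean
T_est = 0.74 * 65 + 0.26 * 56.2
T_est = 48.1 + 14.612
T_est = 62.712

62.712


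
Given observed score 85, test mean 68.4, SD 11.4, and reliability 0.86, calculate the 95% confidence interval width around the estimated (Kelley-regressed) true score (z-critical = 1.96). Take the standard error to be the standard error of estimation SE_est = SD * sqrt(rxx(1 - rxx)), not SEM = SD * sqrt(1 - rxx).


True score estimate = 0.86*85 + 0.14*68.4 = 82.676
SE_est = SD * sqrt(rxx * (1 - rxx)) = 11.4 * sqrt(0.86 * 0.14) = 11.4 * sqrt(0.1204) = 3.955652
CI = T_est +/- z * SE_est, so width = 2 * z * SE_est = 2 * 1.96 * 3.955652
Width = 15.5062

15.5062


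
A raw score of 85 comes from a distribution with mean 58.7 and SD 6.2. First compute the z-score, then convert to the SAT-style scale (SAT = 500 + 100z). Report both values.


z = (X - mean) / SD = (85 - 58.7) / 6.2
z = 26.3 / 6.2
z = 4.2419
SAT-scale = SAT = 500 + 100z
Carry z at full precision (z = 26.3 / 6.2) into the conversion:
SAT-scale = 500 + 100 * (26.3 / 6.2) = 500 + 2630 / 6.2
SAT-scale = 500 + 424.1935
SAT-scale = 924.1935

924.1935


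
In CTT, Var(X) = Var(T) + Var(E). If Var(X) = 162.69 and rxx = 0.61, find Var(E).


var_true = rxx * var_obs = 0.61 * 162.69 = 99.2409
var_error = var_obs - var_true
var_error = 162.69 - 99.2409
var_error = 63.4491

63.4491


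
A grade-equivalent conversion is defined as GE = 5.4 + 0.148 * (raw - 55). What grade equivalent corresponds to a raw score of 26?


raw - median = 26 - 55 = -29
slope * diff = 0.148 * -29 = -4.292
GE = 5.4 + -4.292
GE = 1.108

1.108


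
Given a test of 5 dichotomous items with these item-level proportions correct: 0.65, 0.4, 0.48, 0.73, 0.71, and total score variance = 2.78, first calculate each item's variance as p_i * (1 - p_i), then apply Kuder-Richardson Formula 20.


For each item, compute p_i * q_i:
  Item 1: 0.65 * 0.35 = 0.2275
  Item 2: 0.4 * 0.6 = 0.24
  Item 3: 0.48 * 0.52 = 0.2496
  Item 4: 0.73 * 0.27 = 0.1971
  Item 5: 0.71 * 0.29 = 0.2059
Sum(p_i * q_i) = 0.2275 + 0.24 + 0.2496 + 0.1971 + 0.2059 = 1.1201
KR-20 = (k/(k-1)) * (1 - Sum(p_i*q_i) / Var_total)
= (5/4) * (1 - 1.1201/2.78)
= 1.25 * 0.5971
KR-20 = 0.7464

0.7464


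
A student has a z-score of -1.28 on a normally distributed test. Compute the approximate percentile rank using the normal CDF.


CDF(z) = 0.5 * (1 + erf(z/sqrt(2)))
erf(-0.9051) = -0.7995
CDF = 0.1003
Percentile rank = 0.1003 * 100 = 10.03

10.03


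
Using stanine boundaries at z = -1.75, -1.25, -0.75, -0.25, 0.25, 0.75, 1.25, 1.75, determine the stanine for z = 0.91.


Stanine boundaries: [-1.75, -1.25, -0.75, -0.25, 0.25, 0.75, 1.25, 1.75]
z = 0.91
Check each boundary:
  z >= -1.75 -> could be stanine 2
  z >= -1.25 -> could be stanine 3
  z >= -0.75 -> could be stanine 4
  z >= -0.25 -> could be stanine 5
  z >= 0.25 -> could be stanine 6
  z >= 0.75 -> could be stanine 7
  z < 1.25
  z < 1.75
Highest qualifying boundary gives stanine = 7

7


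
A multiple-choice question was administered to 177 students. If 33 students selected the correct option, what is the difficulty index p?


Item difficulty p = number correct / total examinees
p = 33 / 177
p = 0.1864

0.1864


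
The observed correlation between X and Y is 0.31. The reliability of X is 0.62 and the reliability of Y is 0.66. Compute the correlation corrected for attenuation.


r_corrected = rxy / sqrt(rxx * ryy)
= 0.31 / sqrt(0.62 * 0.66)
= 0.31 / sqrt(0.4092)
= 0.31 / 0.639687
r_corrected = 0.4846

0.4846


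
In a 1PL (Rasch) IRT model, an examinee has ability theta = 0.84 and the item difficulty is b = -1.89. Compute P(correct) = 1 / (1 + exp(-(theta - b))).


theta - b = 0.84 - -1.89 = 2.73
exp(-(theta - b)) = exp(-2.73) = 0.0652
P = 1 / (1 + 0.0652)
P = 0.9388

0.9388


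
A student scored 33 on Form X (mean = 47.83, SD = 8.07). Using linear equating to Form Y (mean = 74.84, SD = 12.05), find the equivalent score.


slope = SD_Y / SD_X = 12.05 / 8.07 ~ 1.4932
intercept = mean_Y - slope * mean_X = 74.84 - (12.05 / 8.07) * 47.83 ~ 3.421
Y = slope * X + intercept. To avoid rounding drift from the rounded slope/intercept, evaluate the equivalent form Y = mean_Y + SD_Y * (X - mean_X) / SD_X at full precision:
Y = 74.84 + 12.05 * (33 - 47.83) / 8.07
Y = 74.84 - 12.05 * 14.83 / 8.07
Y = 74.84 - 178.7015 / 8.07
Y = 74.84 - 22.1439
Y = 52.6961

52.6961


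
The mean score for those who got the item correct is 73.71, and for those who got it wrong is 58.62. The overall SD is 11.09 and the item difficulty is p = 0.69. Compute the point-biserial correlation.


q = 1 - p = 0.31
rpb = ((M1 - M0) / SD) * sqrt(p * q)
rpb = ((73.71 - 58.62) / 11.09) * sqrt(0.69 * 0.31)
rpb = 0.6293

0.6293


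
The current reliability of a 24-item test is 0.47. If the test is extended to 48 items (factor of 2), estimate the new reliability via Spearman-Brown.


r_new = (n * rxx) / (1 + (n-1) * rxx)
r_new = (2 * 0.47) / (1 + 1 * 0.47)
r_new = 0.94 / 1.47
r_new = 0.6395

0.6395


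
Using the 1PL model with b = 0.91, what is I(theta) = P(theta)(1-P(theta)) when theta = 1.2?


P = 1/(1+exp(-(1.2-0.91))) = 0.572
I = P*(1-P) = 0.572 * 0.428
I = 0.2448

0.2448


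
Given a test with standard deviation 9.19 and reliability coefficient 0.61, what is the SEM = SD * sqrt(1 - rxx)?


SEM = SD * sqrt(1 - rxx)
SEM = 9.19 * sqrt(1 - 0.61)
SEM = 9.19 * sqrt(0.39) = 9.19 * 0.6245
SEM = 5.7392

5.7392


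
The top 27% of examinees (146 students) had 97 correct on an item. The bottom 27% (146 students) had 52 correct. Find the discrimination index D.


p_upper = 97/146 = 0.6644
p_lower = 52/146 = 0.3562
D = 0.6644 - 0.3562 = 0.3082

0.3082


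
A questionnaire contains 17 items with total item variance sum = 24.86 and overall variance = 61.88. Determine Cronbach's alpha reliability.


alpha = (k/(k-1)) * (1 - sum(si^2)/s_total^2)
= (17/16) * (1 - 24.86/61.88)
alpha = 0.6356

0.6356


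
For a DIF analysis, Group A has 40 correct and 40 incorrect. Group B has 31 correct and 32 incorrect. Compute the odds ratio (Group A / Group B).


Odds_A = 40/40 = 1.0
Odds_B = 31/32 = 0.9688
OR = Odds_A / Odds_B = 1.0 / 0.9688
Exactly, OR = (40 * 32) / (40 * 31) = 1280 / 1240
OR = 1.0323

1.0323


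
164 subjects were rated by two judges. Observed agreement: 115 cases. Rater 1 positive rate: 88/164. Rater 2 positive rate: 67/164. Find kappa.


P_o = 115/164 = 0.70122
P_e = (88*67 + 76*97) / 26896 = 0.493308
kappa = (P_o - P_e) / (1 - P_e)
kappa = (0.70122 - 0.493308) / (1 - 0.493308)
kappa = 0.4103

0.4103


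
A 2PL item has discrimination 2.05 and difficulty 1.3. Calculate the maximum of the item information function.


For 2PL, max info at theta = b = 1.3
I_max = a^2 / 4 = 2.05^2 / 4
= 4.2025 / 4
I_max = 1.0506

1.0506


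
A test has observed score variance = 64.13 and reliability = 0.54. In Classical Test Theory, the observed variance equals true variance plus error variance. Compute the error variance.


var_true = rxx * var_obs = 0.54 * 64.13 = 34.6302
var_error = var_obs - var_true
var_error = 64.13 - 34.6302
var_error = 29.4998

29.4998


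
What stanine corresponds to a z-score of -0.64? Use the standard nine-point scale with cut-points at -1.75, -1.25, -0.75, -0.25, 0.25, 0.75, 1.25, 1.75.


Stanine boundaries: [-1.75, -1.25, -0.75, -0.25, 0.25, 0.75, 1.25, 1.75]
z = -0.64
Check each boundary:
  z >= -1.75 -> could be stanine 2
  z >= -1.25 -> could be stanine 3
  z >= -0.75 -> could be stanine 4
  z < -0.25
  z < 0.25
  z < 0.75
  z < 1.25
  z < 1.75
Highest qualifying boundary gives stanine = 4

4


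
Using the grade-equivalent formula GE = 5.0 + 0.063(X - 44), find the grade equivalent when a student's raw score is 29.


raw - median = 29 - 44 = -15
slope * diff = 0.063 * -15 = -0.945
GE = 5.0 + -0.945
GE = 4.055

4.055


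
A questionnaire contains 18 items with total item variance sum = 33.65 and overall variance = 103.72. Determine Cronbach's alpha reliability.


alpha = (k/(k-1)) * (1 - sum(si^2)/s_total^2)
= (18/17) * (1 - 33.65/103.72)
alpha = 0.7153

0.7153


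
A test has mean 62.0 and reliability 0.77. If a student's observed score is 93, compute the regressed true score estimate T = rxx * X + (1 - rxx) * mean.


T_est = rxx * X + (1 - rxx) * mean
T_est = 0.77 * 93 + 0.23 * 62.0
T_est = 71.61 + 14.26
T_est = 85.87

85.87


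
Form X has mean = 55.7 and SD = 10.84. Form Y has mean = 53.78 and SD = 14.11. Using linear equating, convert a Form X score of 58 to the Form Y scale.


slope = SD_Y / SD_X = 14.11 / 10.84 ~ 1.3017
intercept = mean_Y - slope * mean_X = 53.78 - (14.11 / 10.84) * 55.7 ~ -18.7225
Y = slope * X + intercept. To avoid rounding drift from the rounded slope/intercept, evaluate the equivalent form Y = mean_Y + SD_Y * (X - mean_X) / SD_X at full precision:
Y = 53.78 + 14.11 * (58 - 55.7) / 10.84
Y = 53.78 + 14.11 * 2.3 / 10.84
Y = 53.78 + 32.453 / 10.84
Y = 53.78 + 2.9938
Y = 56.7738

56.7738


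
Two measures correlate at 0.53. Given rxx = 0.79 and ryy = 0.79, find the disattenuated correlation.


r_corrected = rxy / sqrt(rxx * ryy)
= 0.53 / sqrt(0.79 * 0.79)
= 0.53 / sqrt(0.6241)
= 0.53 / 0.79
r_corrected = 0.6709

0.6709


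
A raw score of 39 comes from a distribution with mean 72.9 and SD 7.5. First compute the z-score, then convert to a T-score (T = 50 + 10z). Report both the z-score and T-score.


z = (X - mean) / SD = (39 - 72.9) / 7.5
z = -33.9 / 7.5
z = -4.52
T-score = T = 50 + 10z
Carry z at full precision (z = -33.9 / 7.5) into the conversion:
T-score = 50 + 10 * (-33.9 / 7.5) = 50 + -339 / 7.5
T-score = 50 + -45.2
T-score = 4.8

4.8


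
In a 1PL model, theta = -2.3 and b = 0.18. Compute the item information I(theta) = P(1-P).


P = 1/(1+exp(-(-2.3-0.18))) = 0.0773
I = P*(1-P) = 0.0773 * 0.9227
I = 0.0713

0.0713


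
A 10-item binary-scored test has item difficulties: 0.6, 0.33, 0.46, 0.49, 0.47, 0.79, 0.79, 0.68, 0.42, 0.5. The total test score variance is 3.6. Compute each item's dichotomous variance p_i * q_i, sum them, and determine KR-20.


For each item, compute p_i * q_i:
  Item 1: 0.6 * 0.4 = 0.24
  Item 2: 0.33 * 0.67 = 0.2211
  Item 3: 0.46 * 0.54 = 0.2484
  Item 4: 0.49 * 0.51 = 0.2499
  Item 5: 0.47 * 0.53 = 0.2491
  Item 6: 0.79 * 0.21 = 0.1659
  Item 7: 0.79 * 0.21 = 0.1659
  Item 8: 0.68 * 0.32 = 0.2176
  Item 9: 0.42 * 0.58 = 0.2436
  Item 10: 0.5 * 0.5 = 0.25
Sum(p_i * q_i) = 0.24 + 0.2211 + 0.2484 + 0.2499 + 0.2491 + 0.1659 + 0.1659 + 0.2176 + 0.2436 + 0.25 = 2.2515
KR-20 = (k/(k-1)) * (1 - Sum(p_i*q_i) / Var_total)
= (10/9) * (1 - 2.2515/3.6)
= 1.1111 * 0.3746
KR-20 = 0.4162

0.4162


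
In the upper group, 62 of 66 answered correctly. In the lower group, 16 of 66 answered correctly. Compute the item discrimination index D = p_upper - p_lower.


p_upper = 62/66 = 0.9394
p_lower = 16/66 = 0.2424
D = 0.9394 - 0.2424 = 0.697

0.697


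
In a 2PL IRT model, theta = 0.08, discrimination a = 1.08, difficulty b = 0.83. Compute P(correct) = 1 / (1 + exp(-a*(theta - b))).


a*(theta - b) = 1.08 * (0.08 - 0.83) = -0.81
exp(--0.81) = 2.2479
P = 1 / (1 + 2.2479)
P = 0.3079

0.3079


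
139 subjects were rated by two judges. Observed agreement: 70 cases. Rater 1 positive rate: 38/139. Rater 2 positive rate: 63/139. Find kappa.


P_o = 70/139 = 0.503597
P_e = (38*63 + 101*76) / 19321 = 0.521195
kappa = (P_o - P_e) / (1 - P_e)
kappa = (0.503597 - 0.521195) / (1 - 0.521195)
kappa = -0.0368

-0.0368


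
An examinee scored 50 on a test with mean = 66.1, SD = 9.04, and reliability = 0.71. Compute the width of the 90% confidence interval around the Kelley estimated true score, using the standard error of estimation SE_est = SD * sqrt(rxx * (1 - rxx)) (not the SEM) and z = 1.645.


True score estimate = 0.71*50 + 0.29*66.1 = 54.669
SE_est = SD * sqrt(rxx * (1 - rxx)) = 9.04 * sqrt(0.71 * 0.29) = 9.04 * sqrt(0.2059) = 4.102009
CI = T_est +/- z * SE_est, so width = 2 * z * SE_est = 2 * 1.645 * 4.102009
Width = 13.4956

13.4956


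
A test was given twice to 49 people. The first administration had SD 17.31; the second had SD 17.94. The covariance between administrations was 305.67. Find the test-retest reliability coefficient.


r = cov(X,Y) / (SD_X * SD_Y)
r = 305.67 / (17.31 * 17.94)
r = 305.67 / 310.5414
r = 0.9843

0.9843


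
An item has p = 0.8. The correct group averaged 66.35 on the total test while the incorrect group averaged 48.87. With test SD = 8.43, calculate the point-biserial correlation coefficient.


q = 1 - p = 0.2
rpb = ((M1 - M0) / SD) * sqrt(p * q)
rpb = ((66.35 - 48.87) / 8.43) * sqrt(0.8 * 0.2)
rpb = 0.8294

0.8294


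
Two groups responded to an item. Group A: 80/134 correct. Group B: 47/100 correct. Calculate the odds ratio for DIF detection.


Odds_A = 80/54 = 1.4815
Odds_B = 47/53 = 0.8868
OR = Odds_A / Odds_B = 1.4815 / 0.8868
Exactly, OR = (80 * 53) / (54 * 47) = 4240 / 2538
OR = 1.6706

1.6706


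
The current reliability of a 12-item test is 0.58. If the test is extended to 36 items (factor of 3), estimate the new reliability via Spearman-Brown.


r_new = (n * rxx) / (1 + (n-1) * rxx)
r_new = (3 * 0.58) / (1 + 2 * 0.58)
r_new = 1.74 / 2.16
r_new = 0.8056

0.8056


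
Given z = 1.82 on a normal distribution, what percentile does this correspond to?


CDF(z) = 0.5 * (1 + erf(z/sqrt(2)))
erf(1.2869) = 0.9312
CDF = 0.9656
Percentile rank = 0.9656 * 100 = 96.56

96.56


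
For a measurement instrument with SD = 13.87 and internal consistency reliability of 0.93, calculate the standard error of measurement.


SEM = SD * sqrt(1 - rxx)
SEM = 13.87 * sqrt(1 - 0.93)
SEM = 13.87 * sqrt(0.07) = 13.87 * 0.264575
SEM = 3.6697

3.6697


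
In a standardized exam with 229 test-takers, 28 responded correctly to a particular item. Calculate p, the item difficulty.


Item difficulty p = number correct / total examinees
p = 28 / 229
p = 0.1223

0.1223


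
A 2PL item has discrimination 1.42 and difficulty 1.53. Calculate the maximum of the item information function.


For 2PL, max info at theta = b = 1.53
I_max = a^2 / 4 = 1.42^2 / 4
= 2.0164 / 4
I_max = 0.5041

0.5041


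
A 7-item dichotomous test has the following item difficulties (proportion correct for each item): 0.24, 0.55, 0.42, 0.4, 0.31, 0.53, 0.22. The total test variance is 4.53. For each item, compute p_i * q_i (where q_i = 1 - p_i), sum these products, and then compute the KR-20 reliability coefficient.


For each item, compute p_i * q_i:
  Item 1: 0.24 * 0.76 = 0.1824
  Item 2: 0.55 * 0.45 = 0.2475
  Item 3: 0.42 * 0.58 = 0.2436
  Item 4: 0.4 * 0.6 = 0.24
  Item 5: 0.31 * 0.69 = 0.2139
  Item 6: 0.53 * 0.47 = 0.2491
  Item 7: 0.22 * 0.78 = 0.1716
Sum(p_i * q_i) = 0.1824 + 0.2475 + 0.2436 + 0.24 + 0.2139 + 0.2491 + 0.1716 = 1.5481
KR-20 = (k/(k-1)) * (1 - Sum(p_i*q_i) / Var_total)
= (7/6) * (1 - 1.5481/4.53)
= 1.1667 * 0.6583
KR-20 = 0.768

0.768


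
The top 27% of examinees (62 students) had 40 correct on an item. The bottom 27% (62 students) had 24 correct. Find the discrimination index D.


p_upper = 40/62 = 0.6452
p_lower = 24/62 = 0.3871
D = 0.6452 - 0.3871 = 0.2581

0.2581


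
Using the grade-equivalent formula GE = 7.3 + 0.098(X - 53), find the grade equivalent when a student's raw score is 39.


raw - median = 39 - 53 = -14
slope * diff = 0.098 * -14 = -1.372
GE = 7.3 + -1.372
GE = 5.928

5.928


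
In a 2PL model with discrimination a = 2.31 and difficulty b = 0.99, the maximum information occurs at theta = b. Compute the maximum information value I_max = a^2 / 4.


For 2PL, max info at theta = b = 0.99
I_max = a^2 / 4 = 2.31^2 / 4
= 5.3361 / 4
I_max = 1.334

1.334


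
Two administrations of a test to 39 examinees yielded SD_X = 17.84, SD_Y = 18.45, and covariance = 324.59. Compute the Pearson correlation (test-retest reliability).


r = cov(X,Y) / (SD_X * SD_Y)
r = 324.59 / (17.84 * 18.45)
r = 324.59 / 329.148
r = 0.9862

0.9862


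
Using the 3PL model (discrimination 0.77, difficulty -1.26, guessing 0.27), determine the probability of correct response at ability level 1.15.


logit = 0.77*(1.15 - -1.26) = 1.8557
P* = 1/(1 + exp(-1.8557)) = 0.8648
P = 0.27 + (1 - 0.27) * 0.8648
P = 0.9013

0.9013


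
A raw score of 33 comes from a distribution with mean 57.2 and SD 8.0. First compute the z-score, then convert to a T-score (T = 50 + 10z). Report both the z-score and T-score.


z = (X - mean) / SD = (33 - 57.2) / 8.0
z = -24.2 / 8.0
z = -3.025
T-score = T = 50 + 10z
Carry z at full precision (z = -24.2 / 8.0) into the conversion:
T-score = 50 + 10 * (-24.2 / 8.0) = 50 + -242 / 8.0
T-score = 50 + -30.25
T-score = 19.75

19.75


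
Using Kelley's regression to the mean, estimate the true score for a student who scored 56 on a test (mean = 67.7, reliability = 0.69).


T_est = rxx * X + (1 - rxx) * mean
T_est = 0.69 * 56 + 0.31 * 67.7
T_est = 38.64 + 20.987
T_est = 59.627

59.627


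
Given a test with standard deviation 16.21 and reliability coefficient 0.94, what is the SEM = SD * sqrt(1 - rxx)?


SEM = SD * sqrt(1 - rxx)
SEM = 16.21 * sqrt(1 - 0.94)
SEM = 16.21 * sqrt(0.06) = 16.21 * 0.244949
SEM = 3.9706

3.9706


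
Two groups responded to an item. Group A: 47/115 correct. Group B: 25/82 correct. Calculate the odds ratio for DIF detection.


Odds_A = 47/68 = 0.6912
Odds_B = 25/57 = 0.4386
OR = Odds_A / Odds_B = 0.6912 / 0.4386
Exactly, OR = (47 * 57) / (68 * 25) = 2679 / 1700
OR = 1.5759

1.5759


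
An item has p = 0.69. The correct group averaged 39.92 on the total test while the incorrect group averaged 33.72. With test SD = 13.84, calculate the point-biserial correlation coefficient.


q = 1 - p = 0.31
rpb = ((M1 - M0) / SD) * sqrt(p * q)
rpb = ((39.92 - 33.72) / 13.84) * sqrt(0.69 * 0.31)
rpb = 0.2072

0.2072


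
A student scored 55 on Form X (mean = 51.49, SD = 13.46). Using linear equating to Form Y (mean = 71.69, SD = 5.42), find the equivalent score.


slope = SD_Y / SD_X = 5.42 / 13.46 ~ 0.4027
intercept = mean_Y - slope * mean_X = 71.69 - (5.42 / 13.46) * 51.49 ~ 50.9563
Y = slope * X + intercept. To avoid rounding drift from the rounded slope/intercept, evaluate the equivalent form Y = mean_Y + SD_Y * (X - mean_X) / SD_X at full precision:
Y = 71.69 + 5.42 * (55 - 51.49) / 13.46
Y = 71.69 + 5.42 * 3.51 / 13.46
Y = 71.69 + 19.0242 / 13.46
Y = 71.69 + 1.4134
Y = 73.1034

73.1034
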